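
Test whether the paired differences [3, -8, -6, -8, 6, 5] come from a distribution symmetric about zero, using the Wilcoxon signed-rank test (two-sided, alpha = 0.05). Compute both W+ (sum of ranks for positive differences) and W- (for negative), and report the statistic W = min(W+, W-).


Step 1: Drop any zero differences (none here) and take |d_i|.
|d| = [3, 8, 6, 8, 6, 5]
Step 2: Midrank |d_i| (ties get averaged ranks).
ranks: |3|->1, |8|->5.5, |6|->3.5, |8|->5.5, |6|->3.5, |5|->2
Step 3: Attach original signs; sum ranks with positive sign and with negative sign.
W+ = 1 + 3.5 + 2 = 6.5
W- = 5.5 + 3.5 + 5.5 = 14.5
(Check: W+ + W- = 21 should equal n(n+1)/2 = 21.)
Step 4: Test statistic W = min(W+, W-) = 6.5.
Step 5: Ties in |d|, so use the tie-corrected normal approximation.
        E[W] = n(n+1)/4 = 6*7/4 = 10.5.
        Tie groups: |d|=6 (t=2), |d|=8 (t=2); sum(t^3 - t) = 12.
        Var[W] = n(n+1)(2n+1)/24 - sum(t^3-t)/48 = 546/24 - 12/48 = 22.5.
        z = (W - E[W]) / sqrt(Var[W]) = (6.5 - 10.5) / 4.7434 = -0.8433.
        Two-sided p = 2*Phi(z) = 0.399075.
Step 6: alpha = 0.05. fail to reject H0.

W+ = 6.5, W- = 14.5, W = min = 6.5, p = 0.399075, fail to reject H0.


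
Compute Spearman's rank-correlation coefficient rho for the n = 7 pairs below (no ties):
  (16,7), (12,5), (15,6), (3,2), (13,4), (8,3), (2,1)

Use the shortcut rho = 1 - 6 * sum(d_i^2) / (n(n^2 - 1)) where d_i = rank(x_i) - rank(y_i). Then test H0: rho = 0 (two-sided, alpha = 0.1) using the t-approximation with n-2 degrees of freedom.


Step 1: Rank x and y separately (midranks; no ties here).
rank(x): 16->7, 12->4, 15->6, 3->2, 13->5, 8->3, 2->1
rank(y): 7->7, 5->5, 6->6, 2->2, 4->4, 3->3, 1->1
Step 2: d_i = R_x(i) - R_y(i); compute d_i^2.
  (7-7)^2=0, (4-5)^2=1, (6-6)^2=0, (2-2)^2=0, (5-4)^2=1, (3-3)^2=0, (1-1)^2=0
sum(d^2) = 2.
Step 3: rho = 1 - 6*2 / (7*(7^2 - 1)) = 1 - 12/336 = 0.964286.
Step 4: Under H0, t = rho * sqrt((n-2)/(1-rho^2)) = 8.1408 ~ t(5).
Step 5: Two-sided p-value from the t-distribution with 5 df = 0.000454.
Step 6: alpha = 0.1. reject H0.

rho = 0.9643, p = 0.000454, reject H0 at alpha = 0.1.


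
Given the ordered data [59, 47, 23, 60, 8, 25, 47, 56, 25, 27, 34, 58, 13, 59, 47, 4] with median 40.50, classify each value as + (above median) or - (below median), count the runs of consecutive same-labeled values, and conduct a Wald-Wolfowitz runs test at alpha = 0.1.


Step 1: Compute median = 40.50; label A = above, B = below.
Labels in order: AABABBAABBBABAAB  (n_A = 8, n_B = 8)
Step 2: Count runs R = 10.
Step 3: Under H0 (random ordering), E[R] = 2*n_A*n_B/(n_A+n_B) + 1 = 2*8*8/16 + 1 = 9.0000.
        Var[R] = 2*n_A*n_B*(2*n_A*n_B - n_A - n_B) / ((n_A+n_B)^2 * (n_A+n_B-1)) = 14336/3840 = 3.7333.
        SD[R] = 1.9322.
Step 4: Continuity-corrected z = (R - 0.5 - E[R]) / SD[R] = (10 - 0.5 - 9.0000) / 1.9322 = 0.2588.
Step 5: Two-sided p-value via normal approximation = 2*(1 - Phi(|z|)) = 0.795809.
Step 6: alpha = 0.1. fail to reject H0.

R = 10, z = 0.2588, p = 0.795809, fail to reject H0.


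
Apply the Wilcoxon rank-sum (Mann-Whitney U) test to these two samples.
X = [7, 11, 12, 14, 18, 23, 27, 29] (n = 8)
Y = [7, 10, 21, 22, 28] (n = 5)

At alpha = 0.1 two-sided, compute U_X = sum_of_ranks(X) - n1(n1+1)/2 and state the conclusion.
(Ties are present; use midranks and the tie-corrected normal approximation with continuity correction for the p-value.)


Step 1: Combine and sort all 13 observations; assign midranks.
sorted (value, group): (7,X), (7,Y), (10,Y), (11,X), (12,X), (14,X), (18,X), (21,Y), (22,Y), (23,X), (27,X), (28,Y), (29,X)
ranks: 7->1.5, 7->1.5, 10->3, 11->4, 12->5, 14->6, 18->7, 21->8, 22->9, 23->10, 27->11, 28->12, 29->13
Step 2: Rank sum for X: R1 = 1.5 + 4 + 5 + 6 + 7 + 10 + 11 + 13 = 57.5.
Step 3: U_X = R1 - n1(n1+1)/2 = 57.5 - 8*9/2 = 57.5 - 36 = 21.5.
       U_Y = n1*n2 - U_X = 40 - 21.5 = 18.5.
Step 4: Ties are present, so use the tie-corrected normal approximation (with continuity correction) for the p-value.
Step 5: p-value = 0.883458; compare to alpha = 0.1. fail to reject H0.

U_X = 21.5, p = 0.883458, fail to reject H0 at alpha = 0.1.


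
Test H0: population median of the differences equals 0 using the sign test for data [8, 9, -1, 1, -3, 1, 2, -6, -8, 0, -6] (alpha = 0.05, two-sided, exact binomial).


Step 1: Discard zero differences. Original n = 11; n_eff = number of nonzero differences = 10.
Nonzero differences (with sign): +8, +9, -1, +1, -3, +1, +2, -6, -8, -6
Step 2: Count signs: positive = 5, negative = 5.
Step 3: Under H0: P(positive) = 0.5, so the number of positives S ~ Bin(10, 0.5).
Step 4: Two-sided exact p-value = sum of Bin(10,0.5) probabilities at or below the observed probability = 1.000000.
Step 5: alpha = 0.05. fail to reject H0.

n_eff = 10, pos = 5, neg = 5, p = 1.000000, fail to reject H0.


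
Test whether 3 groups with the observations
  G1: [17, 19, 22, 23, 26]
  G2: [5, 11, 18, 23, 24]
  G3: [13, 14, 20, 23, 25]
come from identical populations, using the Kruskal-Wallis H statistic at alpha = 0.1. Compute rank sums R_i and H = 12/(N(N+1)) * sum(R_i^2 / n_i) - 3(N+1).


Step 1: Combine all N = 15 observations and assign midranks.
sorted (value, group, rank): (5,G2,1), (11,G2,2), (13,G3,3), (14,G3,4), (17,G1,5), (18,G2,6), (19,G1,7), (20,G3,8), (22,G1,9), (23,G1,11), (23,G2,11), (23,G3,11), (24,G2,13), (25,G3,14), (26,G1,15)
Step 2: Sum ranks within each group.
R_1 = 47 (n_1 = 5)
R_2 = 33 (n_2 = 5)
R_3 = 40 (n_3 = 5)
Step 3: H = 12/(N(N+1)) * sum(R_i^2/n_i) - 3(N+1)
     = 12/(15*16) * (47^2/5 + 33^2/5 + 40^2/5) - 3*16
     = 0.050000 * 979.6 - 48
     = 0.980000.
Step 4: Ties present; correction factor C = 1 - 24/(15^3 - 15) = 0.992857. Corrected H = 0.980000 / 0.992857 = 0.987050.
Step 5: Under H0, H ~ chi^2(2); p-value = 0.610471.
Step 6: alpha = 0.1. fail to reject H0.

H = 0.9871, df = 2, p = 0.610471, fail to reject H0.


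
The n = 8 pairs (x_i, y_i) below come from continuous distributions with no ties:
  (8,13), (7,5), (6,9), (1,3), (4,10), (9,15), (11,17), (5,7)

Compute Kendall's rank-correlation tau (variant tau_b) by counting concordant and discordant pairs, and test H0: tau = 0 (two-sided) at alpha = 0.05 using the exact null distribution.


Step 1: Enumerate the 28 unordered pairs (i,j) with i<j and classify each by sign(x_j-x_i) * sign(y_j-y_i).
  (1,2):dx=-1,dy=-8->C; (1,3):dx=-2,dy=-4->C; (1,4):dx=-7,dy=-10->C; (1,5):dx=-4,dy=-3->C
  (1,6):dx=+1,dy=+2->C; (1,7):dx=+3,dy=+4->C; (1,8):dx=-3,dy=-6->C; (2,3):dx=-1,dy=+4->D
  (2,4):dx=-6,dy=-2->C; (2,5):dx=-3,dy=+5->D; (2,6):dx=+2,dy=+10->C; (2,7):dx=+4,dy=+12->C
  (2,8):dx=-2,dy=+2->D; (3,4):dx=-5,dy=-6->C; (3,5):dx=-2,dy=+1->D; (3,6):dx=+3,dy=+6->C
  (3,7):dx=+5,dy=+8->C; (3,8):dx=-1,dy=-2->C; (4,5):dx=+3,dy=+7->C; (4,6):dx=+8,dy=+12->C
  (4,7):dx=+10,dy=+14->C; (4,8):dx=+4,dy=+4->C; (5,6):dx=+5,dy=+5->C; (5,7):dx=+7,dy=+7->C
  (5,8):dx=+1,dy=-3->D; (6,7):dx=+2,dy=+2->C; (6,8):dx=-4,dy=-8->C; (7,8):dx=-6,dy=-10->C
Step 2: C = 23, D = 5, total pairs = 28.
Step 3: tau = (C - D)/(n(n-1)/2) = (23 - 5)/28 = 0.642857.
Step 4: Exact two-sided p-value (enumerate n! = 40320 permutations of y under H0): p = 0.031151.
Step 5: alpha = 0.05. reject H0.

tau_b = 0.6429 (C=23, D=5), p = 0.031151, reject H0.


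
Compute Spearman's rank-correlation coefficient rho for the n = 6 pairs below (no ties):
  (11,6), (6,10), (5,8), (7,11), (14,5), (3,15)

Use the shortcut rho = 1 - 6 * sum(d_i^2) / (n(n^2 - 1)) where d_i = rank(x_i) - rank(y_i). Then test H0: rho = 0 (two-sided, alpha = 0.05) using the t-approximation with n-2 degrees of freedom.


Step 1: Rank x and y separately (midranks; no ties here).
rank(x): 11->5, 6->3, 5->2, 7->4, 14->6, 3->1
rank(y): 6->2, 10->4, 8->3, 11->5, 5->1, 15->6
Step 2: d_i = R_x(i) - R_y(i); compute d_i^2.
  (5-2)^2=9, (3-4)^2=1, (2-3)^2=1, (4-5)^2=1, (6-1)^2=25, (1-6)^2=25
sum(d^2) = 62.
Step 3: rho = 1 - 6*62 / (6*(6^2 - 1)) = 1 - 372/210 = -0.771429.
Step 4: Under H0, t = rho * sqrt((n-2)/(1-rho^2)) = -2.4247 ~ t(4).
Step 5: Two-sided p-value from the t-distribution with 4 df = 0.072397.
Step 6: alpha = 0.05. fail to reject H0.

rho = -0.7714, p = 0.072397, fail to reject H0 at alpha = 0.05.


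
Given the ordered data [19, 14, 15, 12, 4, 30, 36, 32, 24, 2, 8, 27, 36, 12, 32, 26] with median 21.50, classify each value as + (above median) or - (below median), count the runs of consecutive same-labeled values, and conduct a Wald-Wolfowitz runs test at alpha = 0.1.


Step 1: Compute median = 21.50; label A = above, B = below.
Labels in order: BBBBBAAAABBAABAA  (n_A = 8, n_B = 8)
Step 2: Count runs R = 6.
Step 3: Under H0 (random ordering), E[R] = 2*n_A*n_B/(n_A+n_B) + 1 = 2*8*8/16 + 1 = 9.0000.
        Var[R] = 2*n_A*n_B*(2*n_A*n_B - n_A - n_B) / ((n_A+n_B)^2 * (n_A+n_B-1)) = 14336/3840 = 3.7333.
        SD[R] = 1.9322.
Step 4: Continuity-corrected z = (R + 0.5 - E[R]) / SD[R] = (6 + 0.5 - 9.0000) / 1.9322 = -1.2939.
Step 5: Two-sided p-value via normal approximation = 2*(1 - Phi(|z|)) = 0.195709.
Step 6: alpha = 0.1. fail to reject H0.

R = 6, z = -1.2939, p = 0.195709, fail to reject H0.


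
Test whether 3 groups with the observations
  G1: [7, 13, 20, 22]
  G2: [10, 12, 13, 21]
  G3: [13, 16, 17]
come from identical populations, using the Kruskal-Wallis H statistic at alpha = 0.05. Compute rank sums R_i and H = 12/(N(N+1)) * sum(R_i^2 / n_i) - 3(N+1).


Step 1: Combine all N = 11 observations and assign midranks.
sorted (value, group, rank): (7,G1,1), (10,G2,2), (12,G2,3), (13,G1,5), (13,G2,5), (13,G3,5), (16,G3,7), (17,G3,8), (20,G1,9), (21,G2,10), (22,G1,11)
Step 2: Sum ranks within each group.
R_1 = 26 (n_1 = 4)
R_2 = 20 (n_2 = 4)
R_3 = 20 (n_3 = 3)
Step 3: H = 12/(N(N+1)) * sum(R_i^2/n_i) - 3(N+1)
     = 12/(11*12) * (26^2/4 + 20^2/4 + 20^2/3) - 3*12
     = 0.090909 * 402.333 - 36
     = 0.575758.
Step 4: Ties present; correction factor C = 1 - 24/(11^3 - 11) = 0.981818. Corrected H = 0.575758 / 0.981818 = 0.586420.
Step 5: Under H0, H ~ chi^2(2); p-value = 0.745866.
Step 6: alpha = 0.05. fail to reject H0.

H = 0.5864, df = 2, p = 0.745866, fail to reject H0.


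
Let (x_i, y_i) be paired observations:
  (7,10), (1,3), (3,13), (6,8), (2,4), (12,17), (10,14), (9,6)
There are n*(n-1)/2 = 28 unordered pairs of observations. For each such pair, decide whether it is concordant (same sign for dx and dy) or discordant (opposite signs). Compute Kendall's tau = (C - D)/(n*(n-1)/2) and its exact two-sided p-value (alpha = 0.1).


Step 1: Enumerate the 28 unordered pairs (i,j) with i<j and classify each by sign(x_j-x_i) * sign(y_j-y_i).
  (1,2):dx=-6,dy=-7->C; (1,3):dx=-4,dy=+3->D; (1,4):dx=-1,dy=-2->C; (1,5):dx=-5,dy=-6->C
  (1,6):dx=+5,dy=+7->C; (1,7):dx=+3,dy=+4->C; (1,8):dx=+2,dy=-4->D; (2,3):dx=+2,dy=+10->C
  (2,4):dx=+5,dy=+5->C; (2,5):dx=+1,dy=+1->C; (2,6):dx=+11,dy=+14->C; (2,7):dx=+9,dy=+11->C
  (2,8):dx=+8,dy=+3->C; (3,4):dx=+3,dy=-5->D; (3,5):dx=-1,dy=-9->C; (3,6):dx=+9,dy=+4->C
  (3,7):dx=+7,dy=+1->C; (3,8):dx=+6,dy=-7->D; (4,5):dx=-4,dy=-4->C; (4,6):dx=+6,dy=+9->C
  (4,7):dx=+4,dy=+6->C; (4,8):dx=+3,dy=-2->D; (5,6):dx=+10,dy=+13->C; (5,7):dx=+8,dy=+10->C
  (5,8):dx=+7,dy=+2->C; (6,7):dx=-2,dy=-3->C; (6,8):dx=-3,dy=-11->C; (7,8):dx=-1,dy=-8->C
Step 2: C = 23, D = 5, total pairs = 28.
Step 3: tau = (C - D)/(n(n-1)/2) = (23 - 5)/28 = 0.642857.
Step 4: Exact two-sided p-value (enumerate n! = 40320 permutations of y under H0): p = 0.031151.
Step 5: alpha = 0.1. reject H0.

tau_b = 0.6429 (C=23, D=5), p = 0.031151, reject H0.


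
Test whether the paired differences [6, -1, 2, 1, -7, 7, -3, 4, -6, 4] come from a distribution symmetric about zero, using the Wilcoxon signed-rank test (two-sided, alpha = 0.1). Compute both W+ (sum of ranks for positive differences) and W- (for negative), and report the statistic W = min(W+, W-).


Step 1: Drop any zero differences (none here) and take |d_i|.
|d| = [6, 1, 2, 1, 7, 7, 3, 4, 6, 4]
Step 2: Midrank |d_i| (ties get averaged ranks).
ranks: |6|->7.5, |1|->1.5, |2|->3, |1|->1.5, |7|->9.5, |7|->9.5, |3|->4, |4|->5.5, |6|->7.5, |4|->5.5
Step 3: Attach original signs; sum ranks with positive sign and with negative sign.
W+ = 7.5 + 3 + 1.5 + 9.5 + 5.5 + 5.5 = 32.5
W- = 1.5 + 9.5 + 4 + 7.5 = 22.5
(Check: W+ + W- = 55 should equal n(n+1)/2 = 55.)
Step 4: Test statistic W = min(W+, W-) = 22.5.
Step 5: Ties in |d|, so use the tie-corrected normal approximation.
        E[W] = n(n+1)/4 = 10*11/4 = 27.5.
        Tie groups: |d|=1 (t=2), |d|=4 (t=2), |d|=6 (t=2), |d|=7 (t=2); sum(t^3 - t) = 24.
        Var[W] = n(n+1)(2n+1)/24 - sum(t^3-t)/48 = 2310/24 - 24/48 = 95.75.
        z = (W - E[W]) / sqrt(Var[W]) = (22.5 - 27.5) / 9.7852 = -0.5110.
        Two-sided p = 2*Phi(z) = 0.609368.
Step 6: alpha = 0.1. fail to reject H0.

W+ = 32.5, W- = 22.5, W = min = 22.5, p = 0.609368, fail to reject H0.


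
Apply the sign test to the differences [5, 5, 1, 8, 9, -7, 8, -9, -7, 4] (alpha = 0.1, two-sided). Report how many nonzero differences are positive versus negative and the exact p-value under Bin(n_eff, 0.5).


Step 1: Discard zero differences. Original n = 10; n_eff = number of nonzero differences = 10.
Nonzero differences (with sign): +5, +5, +1, +8, +9, -7, +8, -9, -7, +4
Step 2: Count signs: positive = 7, negative = 3.
Step 3: Under H0: P(positive) = 0.5, so the number of positives S ~ Bin(10, 0.5).
Step 4: Two-sided exact p-value = sum of Bin(10,0.5) probabilities at or below the observed probability = 0.343750.
Step 5: alpha = 0.1. fail to reject H0.

n_eff = 10, pos = 7, neg = 3, p = 0.343750, fail to reject H0.


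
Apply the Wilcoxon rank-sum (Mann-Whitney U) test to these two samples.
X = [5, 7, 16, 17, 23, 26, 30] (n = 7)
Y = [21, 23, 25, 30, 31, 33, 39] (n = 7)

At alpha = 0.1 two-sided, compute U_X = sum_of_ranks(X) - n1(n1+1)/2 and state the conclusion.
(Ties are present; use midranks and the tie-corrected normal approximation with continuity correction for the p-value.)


Step 1: Combine and sort all 14 observations; assign midranks.
sorted (value, group): (5,X), (7,X), (16,X), (17,X), (21,Y), (23,X), (23,Y), (25,Y), (26,X), (30,X), (30,Y), (31,Y), (33,Y), (39,Y)
ranks: 5->1, 7->2, 16->3, 17->4, 21->5, 23->6.5, 23->6.5, 25->8, 26->9, 30->10.5, 30->10.5, 31->12, 33->13, 39->14
Step 2: Rank sum for X: R1 = 1 + 2 + 3 + 4 + 6.5 + 9 + 10.5 = 36.
Step 3: U_X = R1 - n1(n1+1)/2 = 36 - 7*8/2 = 36 - 28 = 8.
       U_Y = n1*n2 - U_X = 49 - 8 = 41.
Step 4: Ties are present, so use the tie-corrected normal approximation (with continuity correction) for the p-value.
Step 5: p-value = 0.040471; compare to alpha = 0.1. reject H0.

U_X = 8, p = 0.040471, reject H0 at alpha = 0.1.


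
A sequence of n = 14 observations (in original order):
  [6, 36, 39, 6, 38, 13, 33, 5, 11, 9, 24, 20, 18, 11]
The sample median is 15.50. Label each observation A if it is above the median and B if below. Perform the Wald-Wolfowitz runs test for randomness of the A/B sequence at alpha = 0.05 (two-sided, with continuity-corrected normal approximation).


Step 1: Compute median = 15.50; label A = above, B = below.
Labels in order: BAABABABBBAAAB  (n_A = 7, n_B = 7)
Step 2: Count runs R = 9.
Step 3: Under H0 (random ordering), E[R] = 2*n_A*n_B/(n_A+n_B) + 1 = 2*7*7/14 + 1 = 8.0000.
        Var[R] = 2*n_A*n_B*(2*n_A*n_B - n_A - n_B) / ((n_A+n_B)^2 * (n_A+n_B-1)) = 8232/2548 = 3.2308.
        SD[R] = 1.7974.
Step 4: Continuity-corrected z = (R - 0.5 - E[R]) / SD[R] = (9 - 0.5 - 8.0000) / 1.7974 = 0.2782.
Step 5: Two-sided p-value via normal approximation = 2*(1 - Phi(|z|)) = 0.780879.
Step 6: alpha = 0.05. fail to reject H0.

R = 9, z = 0.2782, p = 0.780879, fail to reject H0.


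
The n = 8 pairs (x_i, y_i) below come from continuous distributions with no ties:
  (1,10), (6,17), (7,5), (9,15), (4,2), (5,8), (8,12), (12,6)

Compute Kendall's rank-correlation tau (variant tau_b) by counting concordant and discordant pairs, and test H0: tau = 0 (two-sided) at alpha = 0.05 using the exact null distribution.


Step 1: Enumerate the 28 unordered pairs (i,j) with i<j and classify each by sign(x_j-x_i) * sign(y_j-y_i).
  (1,2):dx=+5,dy=+7->C; (1,3):dx=+6,dy=-5->D; (1,4):dx=+8,dy=+5->C; (1,5):dx=+3,dy=-8->D
  (1,6):dx=+4,dy=-2->D; (1,7):dx=+7,dy=+2->C; (1,8):dx=+11,dy=-4->D; (2,3):dx=+1,dy=-12->D
  (2,4):dx=+3,dy=-2->D; (2,5):dx=-2,dy=-15->C; (2,6):dx=-1,dy=-9->C; (2,7):dx=+2,dy=-5->D
  (2,8):dx=+6,dy=-11->D; (3,4):dx=+2,dy=+10->C; (3,5):dx=-3,dy=-3->C; (3,6):dx=-2,dy=+3->D
  (3,7):dx=+1,dy=+7->C; (3,8):dx=+5,dy=+1->C; (4,5):dx=-5,dy=-13->C; (4,6):dx=-4,dy=-7->C
  (4,7):dx=-1,dy=-3->C; (4,8):dx=+3,dy=-9->D; (5,6):dx=+1,dy=+6->C; (5,7):dx=+4,dy=+10->C
  (5,8):dx=+8,dy=+4->C; (6,7):dx=+3,dy=+4->C; (6,8):dx=+7,dy=-2->D; (7,8):dx=+4,dy=-6->D
Step 2: C = 16, D = 12, total pairs = 28.
Step 3: tau = (C - D)/(n(n-1)/2) = (16 - 12)/28 = 0.142857.
Step 4: Exact two-sided p-value (enumerate n! = 40320 permutations of y under H0): p = 0.719544.
Step 5: alpha = 0.05. fail to reject H0.

tau_b = 0.1429 (C=16, D=12), p = 0.719544, fail to reject H0.


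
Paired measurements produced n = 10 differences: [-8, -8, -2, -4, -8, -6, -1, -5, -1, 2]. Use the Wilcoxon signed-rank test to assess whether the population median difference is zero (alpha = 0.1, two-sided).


Step 1: Drop any zero differences (none here) and take |d_i|.
|d| = [8, 8, 2, 4, 8, 6, 1, 5, 1, 2]
Step 2: Midrank |d_i| (ties get averaged ranks).
ranks: |8|->9, |8|->9, |2|->3.5, |4|->5, |8|->9, |6|->7, |1|->1.5, |5|->6, |1|->1.5, |2|->3.5
Step 3: Attach original signs; sum ranks with positive sign and with negative sign.
W+ = 3.5 = 3.5
W- = 9 + 9 + 3.5 + 5 + 9 + 7 + 1.5 + 6 + 1.5 = 51.5
(Check: W+ + W- = 55 should equal n(n+1)/2 = 55.)
Step 4: Test statistic W = min(W+, W-) = 3.5.
Step 5: Ties in |d|, so use the tie-corrected normal approximation.
        E[W] = n(n+1)/4 = 10*11/4 = 27.5.
        Tie groups: |d|=1 (t=2), |d|=2 (t=2), |d|=8 (t=3); sum(t^3 - t) = 36.
        Var[W] = n(n+1)(2n+1)/24 - sum(t^3-t)/48 = 2310/24 - 36/48 = 95.5.
        z = (W - E[W]) / sqrt(Var[W]) = (3.5 - 27.5) / 9.7724 = -2.4559.
        Two-sided p = 2*Phi(z) = 0.014053.
Step 6: alpha = 0.1. reject H0.

W+ = 3.5, W- = 51.5, W = min = 3.5, p = 0.014053, reject H0.


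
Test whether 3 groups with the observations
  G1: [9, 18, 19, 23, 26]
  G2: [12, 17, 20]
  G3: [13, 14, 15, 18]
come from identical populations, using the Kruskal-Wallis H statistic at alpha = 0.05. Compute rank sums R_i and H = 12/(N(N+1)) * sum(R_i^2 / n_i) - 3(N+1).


Step 1: Combine all N = 12 observations and assign midranks.
sorted (value, group, rank): (9,G1,1), (12,G2,2), (13,G3,3), (14,G3,4), (15,G3,5), (17,G2,6), (18,G1,7.5), (18,G3,7.5), (19,G1,9), (20,G2,10), (23,G1,11), (26,G1,12)
Step 2: Sum ranks within each group.
R_1 = 40.5 (n_1 = 5)
R_2 = 18 (n_2 = 3)
R_3 = 19.5 (n_3 = 4)
Step 3: H = 12/(N(N+1)) * sum(R_i^2/n_i) - 3(N+1)
     = 12/(12*13) * (40.5^2/5 + 18^2/3 + 19.5^2/4) - 3*13
     = 0.076923 * 531.112 - 39
     = 1.854808.
Step 4: Ties present; correction factor C = 1 - 6/(12^3 - 12) = 0.996503. Corrected H = 1.854808 / 0.996503 = 1.861316.
Step 5: Under H0, H ~ chi^2(2); p-value = 0.394294.
Step 6: alpha = 0.05. fail to reject H0.

H = 1.8613, df = 2, p = 0.394294, fail to reject H0.


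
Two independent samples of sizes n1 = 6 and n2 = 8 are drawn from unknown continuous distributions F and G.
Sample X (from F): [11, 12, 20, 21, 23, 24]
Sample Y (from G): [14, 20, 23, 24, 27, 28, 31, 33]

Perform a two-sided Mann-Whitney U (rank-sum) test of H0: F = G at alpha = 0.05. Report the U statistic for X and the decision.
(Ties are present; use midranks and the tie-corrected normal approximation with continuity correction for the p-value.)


Step 1: Combine and sort all 14 observations; assign midranks.
sorted (value, group): (11,X), (12,X), (14,Y), (20,X), (20,Y), (21,X), (23,X), (23,Y), (24,X), (24,Y), (27,Y), (28,Y), (31,Y), (33,Y)
ranks: 11->1, 12->2, 14->3, 20->4.5, 20->4.5, 21->6, 23->7.5, 23->7.5, 24->9.5, 24->9.5, 27->11, 28->12, 31->13, 33->14
Step 2: Rank sum for X: R1 = 1 + 2 + 4.5 + 6 + 7.5 + 9.5 = 30.5.
Step 3: U_X = R1 - n1(n1+1)/2 = 30.5 - 6*7/2 = 30.5 - 21 = 9.5.
       U_Y = n1*n2 - U_X = 48 - 9.5 = 38.5.
Step 4: Ties are present, so use the tie-corrected normal approximation (with continuity correction) for the p-value.
Step 5: p-value = 0.069773; compare to alpha = 0.05. fail to reject H0.

U_X = 9.5, p = 0.069773, fail to reject H0 at alpha = 0.05.


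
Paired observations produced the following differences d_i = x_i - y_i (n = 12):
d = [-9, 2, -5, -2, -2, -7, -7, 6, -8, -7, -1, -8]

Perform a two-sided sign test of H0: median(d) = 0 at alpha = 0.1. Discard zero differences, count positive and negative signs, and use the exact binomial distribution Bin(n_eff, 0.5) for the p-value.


Step 1: Discard zero differences. Original n = 12; n_eff = number of nonzero differences = 12.
Nonzero differences (with sign): -9, +2, -5, -2, -2, -7, -7, +6, -8, -7, -1, -8
Step 2: Count signs: positive = 2, negative = 10.
Step 3: Under H0: P(positive) = 0.5, so the number of positives S ~ Bin(12, 0.5).
Step 4: Two-sided exact p-value = sum of Bin(12,0.5) probabilities at or below the observed probability = 0.038574.
Step 5: alpha = 0.1. reject H0.

n_eff = 12, pos = 2, neg = 10, p = 0.038574, reject H0.


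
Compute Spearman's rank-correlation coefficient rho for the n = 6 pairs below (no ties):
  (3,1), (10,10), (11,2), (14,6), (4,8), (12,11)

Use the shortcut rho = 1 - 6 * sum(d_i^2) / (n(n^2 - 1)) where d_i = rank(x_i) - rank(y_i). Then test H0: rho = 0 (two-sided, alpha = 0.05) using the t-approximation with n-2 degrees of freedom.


Step 1: Rank x and y separately (midranks; no ties here).
rank(x): 3->1, 10->3, 11->4, 14->6, 4->2, 12->5
rank(y): 1->1, 10->5, 2->2, 6->3, 8->4, 11->6
Step 2: d_i = R_x(i) - R_y(i); compute d_i^2.
  (1-1)^2=0, (3-5)^2=4, (4-2)^2=4, (6-3)^2=9, (2-4)^2=4, (5-6)^2=1
sum(d^2) = 22.
Step 3: rho = 1 - 6*22 / (6*(6^2 - 1)) = 1 - 132/210 = 0.371429.
Step 4: Under H0, t = rho * sqrt((n-2)/(1-rho^2)) = 0.8001 ~ t(4).
Step 5: Two-sided p-value from the t-distribution with 4 df = 0.468478.
Step 6: alpha = 0.05. fail to reject H0.

rho = 0.3714, p = 0.468478, fail to reject H0 at alpha = 0.05.


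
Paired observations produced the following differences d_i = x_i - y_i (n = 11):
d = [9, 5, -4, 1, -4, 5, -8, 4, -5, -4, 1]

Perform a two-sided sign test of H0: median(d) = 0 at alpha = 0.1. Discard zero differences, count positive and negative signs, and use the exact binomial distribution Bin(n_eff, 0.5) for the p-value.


Step 1: Discard zero differences. Original n = 11; n_eff = number of nonzero differences = 11.
Nonzero differences (with sign): +9, +5, -4, +1, -4, +5, -8, +4, -5, -4, +1
Step 2: Count signs: positive = 6, negative = 5.
Step 3: Under H0: P(positive) = 0.5, so the number of positives S ~ Bin(11, 0.5).
Step 4: Two-sided exact p-value = sum of Bin(11,0.5) probabilities at or below the observed probability = 1.000000.
Step 5: alpha = 0.1. fail to reject H0.

n_eff = 11, pos = 6, neg = 5, p = 1.000000, fail to reject H0.


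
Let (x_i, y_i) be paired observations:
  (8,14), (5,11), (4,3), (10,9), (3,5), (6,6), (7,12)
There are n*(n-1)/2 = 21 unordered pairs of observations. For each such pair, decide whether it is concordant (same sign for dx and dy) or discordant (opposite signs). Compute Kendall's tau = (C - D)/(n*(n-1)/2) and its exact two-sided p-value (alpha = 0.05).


Step 1: Enumerate the 21 unordered pairs (i,j) with i<j and classify each by sign(x_j-x_i) * sign(y_j-y_i).
  (1,2):dx=-3,dy=-3->C; (1,3):dx=-4,dy=-11->C; (1,4):dx=+2,dy=-5->D; (1,5):dx=-5,dy=-9->C
  (1,6):dx=-2,dy=-8->C; (1,7):dx=-1,dy=-2->C; (2,3):dx=-1,dy=-8->C; (2,4):dx=+5,dy=-2->D
  (2,5):dx=-2,dy=-6->C; (2,6):dx=+1,dy=-5->D; (2,7):dx=+2,dy=+1->C; (3,4):dx=+6,dy=+6->C
  (3,5):dx=-1,dy=+2->D; (3,6):dx=+2,dy=+3->C; (3,7):dx=+3,dy=+9->C; (4,5):dx=-7,dy=-4->C
  (4,6):dx=-4,dy=-3->C; (4,7):dx=-3,dy=+3->D; (5,6):dx=+3,dy=+1->C; (5,7):dx=+4,dy=+7->C
  (6,7):dx=+1,dy=+6->C
Step 2: C = 16, D = 5, total pairs = 21.
Step 3: tau = (C - D)/(n(n-1)/2) = (16 - 5)/21 = 0.523810.
Step 4: Exact two-sided p-value (enumerate n! = 5040 permutations of y under H0): p = 0.136111.
Step 5: alpha = 0.05. fail to reject H0.

tau_b = 0.5238 (C=16, D=5), p = 0.136111, fail to reject H0.


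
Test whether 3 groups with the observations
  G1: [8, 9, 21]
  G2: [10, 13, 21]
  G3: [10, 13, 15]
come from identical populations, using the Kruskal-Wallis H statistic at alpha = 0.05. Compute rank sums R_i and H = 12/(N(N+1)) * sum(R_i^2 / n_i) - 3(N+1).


Step 1: Combine all N = 9 observations and assign midranks.
sorted (value, group, rank): (8,G1,1), (9,G1,2), (10,G2,3.5), (10,G3,3.5), (13,G2,5.5), (13,G3,5.5), (15,G3,7), (21,G1,8.5), (21,G2,8.5)
Step 2: Sum ranks within each group.
R_1 = 11.5 (n_1 = 3)
R_2 = 17.5 (n_2 = 3)
R_3 = 16 (n_3 = 3)
Step 3: H = 12/(N(N+1)) * sum(R_i^2/n_i) - 3(N+1)
     = 12/(9*10) * (11.5^2/3 + 17.5^2/3 + 16^2/3) - 3*10
     = 0.133333 * 231.5 - 30
     = 0.866667.
Step 4: Ties present; correction factor C = 1 - 18/(9^3 - 9) = 0.975000. Corrected H = 0.866667 / 0.975000 = 0.888889.
Step 5: Under H0, H ~ chi^2(2); p-value = 0.641180.
Step 6: alpha = 0.05. fail to reject H0.

H = 0.8889, df = 2, p = 0.641180, fail to reject H0.


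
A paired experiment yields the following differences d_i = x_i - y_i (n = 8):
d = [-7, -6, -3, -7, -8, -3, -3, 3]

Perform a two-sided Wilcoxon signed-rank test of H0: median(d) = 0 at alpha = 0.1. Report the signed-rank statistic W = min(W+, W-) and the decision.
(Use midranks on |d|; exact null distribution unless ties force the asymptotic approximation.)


Step 1: Drop any zero differences (none here) and take |d_i|.
|d| = [7, 6, 3, 7, 8, 3, 3, 3]
Step 2: Midrank |d_i| (ties get averaged ranks).
ranks: |7|->6.5, |6|->5, |3|->2.5, |7|->6.5, |8|->8, |3|->2.5, |3|->2.5, |3|->2.5
Step 3: Attach original signs; sum ranks with positive sign and with negative sign.
W+ = 2.5 = 2.5
W- = 6.5 + 5 + 2.5 + 6.5 + 8 + 2.5 + 2.5 = 33.5
(Check: W+ + W- = 36 should equal n(n+1)/2 = 36.)
Step 4: Test statistic W = min(W+, W-) = 2.5.
Step 5: Ties in |d|, so use the tie-corrected normal approximation.
        E[W] = n(n+1)/4 = 8*9/4 = 18.
        Tie groups: |d|=3 (t=4), |d|=7 (t=2); sum(t^3 - t) = 66.
        Var[W] = n(n+1)(2n+1)/24 - sum(t^3-t)/48 = 1224/24 - 66/48 = 49.625.
        z = (W - E[W]) / sqrt(Var[W]) = (2.5 - 18) / 7.0445 = -2.2003.
        Two-sided p = 2*Phi(z) = 0.027786.
Step 6: alpha = 0.1. reject H0.

W+ = 2.5, W- = 33.5, W = min = 2.5, p = 0.027786, reject H0.


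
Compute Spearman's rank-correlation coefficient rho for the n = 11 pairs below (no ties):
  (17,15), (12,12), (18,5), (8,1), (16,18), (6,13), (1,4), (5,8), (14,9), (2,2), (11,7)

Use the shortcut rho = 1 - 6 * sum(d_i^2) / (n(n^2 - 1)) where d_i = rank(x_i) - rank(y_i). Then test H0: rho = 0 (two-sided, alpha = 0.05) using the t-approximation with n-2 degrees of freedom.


Step 1: Rank x and y separately (midranks; no ties here).
rank(x): 17->10, 12->7, 18->11, 8->5, 16->9, 6->4, 1->1, 5->3, 14->8, 2->2, 11->6
rank(y): 15->10, 12->8, 5->4, 1->1, 18->11, 13->9, 4->3, 8->6, 9->7, 2->2, 7->5
Step 2: d_i = R_x(i) - R_y(i); compute d_i^2.
  (10-10)^2=0, (7-8)^2=1, (11-4)^2=49, (5-1)^2=16, (9-11)^2=4, (4-9)^2=25, (1-3)^2=4, (3-6)^2=9, (8-7)^2=1, (2-2)^2=0, (6-5)^2=1
sum(d^2) = 110.
Step 3: rho = 1 - 6*110 / (11*(11^2 - 1)) = 1 - 660/1320 = 0.500000.
Step 4: Under H0, t = rho * sqrt((n-2)/(1-rho^2)) = 1.7321 ~ t(9).
Step 5: Two-sided p-value from the t-distribution with 9 df = 0.117307.
Step 6: alpha = 0.05. fail to reject H0.

rho = 0.5000, p = 0.117307, fail to reject H0 at alpha = 0.05.


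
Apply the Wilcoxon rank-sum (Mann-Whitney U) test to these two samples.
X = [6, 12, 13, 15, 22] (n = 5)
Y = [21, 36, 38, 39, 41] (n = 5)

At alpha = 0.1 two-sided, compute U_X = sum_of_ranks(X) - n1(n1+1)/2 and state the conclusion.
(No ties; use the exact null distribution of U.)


Step 1: Combine and sort all 10 observations; assign midranks.
sorted (value, group): (6,X), (12,X), (13,X), (15,X), (21,Y), (22,X), (36,Y), (38,Y), (39,Y), (41,Y)
ranks: 6->1, 12->2, 13->3, 15->4, 21->5, 22->6, 36->7, 38->8, 39->9, 41->10
Step 2: Rank sum for X: R1 = 1 + 2 + 3 + 4 + 6 = 16.
Step 3: U_X = R1 - n1(n1+1)/2 = 16 - 5*6/2 = 16 - 15 = 1.
       U_Y = n1*n2 - U_X = 25 - 1 = 24.
Step 4: No ties, so the exact null distribution of U (based on enumerating the C(10,5) = 252 equally likely rank assignments) gives the two-sided p-value.
Step 5: p-value = 0.015873; compare to alpha = 0.1. reject H0.

U_X = 1, p = 0.015873, reject H0 at alpha = 0.1.


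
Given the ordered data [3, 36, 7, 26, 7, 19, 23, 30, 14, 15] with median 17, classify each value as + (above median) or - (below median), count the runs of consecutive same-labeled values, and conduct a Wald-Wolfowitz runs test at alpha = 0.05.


Step 1: Compute median = 17; label A = above, B = below.
Labels in order: BABABAAABB  (n_A = 5, n_B = 5)
Step 2: Count runs R = 7.
Step 3: Under H0 (random ordering), E[R] = 2*n_A*n_B/(n_A+n_B) + 1 = 2*5*5/10 + 1 = 6.0000.
        Var[R] = 2*n_A*n_B*(2*n_A*n_B - n_A - n_B) / ((n_A+n_B)^2 * (n_A+n_B-1)) = 2000/900 = 2.2222.
        SD[R] = 1.4907.
Step 4: Continuity-corrected z = (R - 0.5 - E[R]) / SD[R] = (7 - 0.5 - 6.0000) / 1.4907 = 0.3354.
Step 5: Two-sided p-value via normal approximation = 2*(1 - Phi(|z|)) = 0.737316.
Step 6: alpha = 0.05. fail to reject H0.

R = 7, z = 0.3354, p = 0.737316, fail to reject H0.


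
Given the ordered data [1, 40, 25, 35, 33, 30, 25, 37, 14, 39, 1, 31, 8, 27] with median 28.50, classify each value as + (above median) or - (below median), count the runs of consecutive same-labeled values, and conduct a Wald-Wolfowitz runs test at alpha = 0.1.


Step 1: Compute median = 28.50; label A = above, B = below.
Labels in order: BABAAABABABABB  (n_A = 7, n_B = 7)
Step 2: Count runs R = 11.
Step 3: Under H0 (random ordering), E[R] = 2*n_A*n_B/(n_A+n_B) + 1 = 2*7*7/14 + 1 = 8.0000.
        Var[R] = 2*n_A*n_B*(2*n_A*n_B - n_A - n_B) / ((n_A+n_B)^2 * (n_A+n_B-1)) = 8232/2548 = 3.2308.
        SD[R] = 1.7974.
Step 4: Continuity-corrected z = (R - 0.5 - E[R]) / SD[R] = (11 - 0.5 - 8.0000) / 1.7974 = 1.3909.
Step 5: Two-sided p-value via normal approximation = 2*(1 - Phi(|z|)) = 0.164264.
Step 6: alpha = 0.1. fail to reject H0.

R = 11, z = 1.3909, p = 0.164264, fail to reject H0.


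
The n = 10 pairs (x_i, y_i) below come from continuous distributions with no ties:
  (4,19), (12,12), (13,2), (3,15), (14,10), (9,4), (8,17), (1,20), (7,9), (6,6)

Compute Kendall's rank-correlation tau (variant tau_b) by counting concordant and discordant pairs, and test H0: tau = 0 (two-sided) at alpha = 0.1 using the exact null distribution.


Step 1: Enumerate the 45 unordered pairs (i,j) with i<j and classify each by sign(x_j-x_i) * sign(y_j-y_i).
  (1,2):dx=+8,dy=-7->D; (1,3):dx=+9,dy=-17->D; (1,4):dx=-1,dy=-4->C; (1,5):dx=+10,dy=-9->D
  (1,6):dx=+5,dy=-15->D; (1,7):dx=+4,dy=-2->D; (1,8):dx=-3,dy=+1->D; (1,9):dx=+3,dy=-10->D
  (1,10):dx=+2,dy=-13->D; (2,3):dx=+1,dy=-10->D; (2,4):dx=-9,dy=+3->D; (2,5):dx=+2,dy=-2->D
  (2,6):dx=-3,dy=-8->C; (2,7):dx=-4,dy=+5->D; (2,8):dx=-11,dy=+8->D; (2,9):dx=-5,dy=-3->C
  (2,10):dx=-6,dy=-6->C; (3,4):dx=-10,dy=+13->D; (3,5):dx=+1,dy=+8->C; (3,6):dx=-4,dy=+2->D
  (3,7):dx=-5,dy=+15->D; (3,8):dx=-12,dy=+18->D; (3,9):dx=-6,dy=+7->D; (3,10):dx=-7,dy=+4->D
  (4,5):dx=+11,dy=-5->D; (4,6):dx=+6,dy=-11->D; (4,7):dx=+5,dy=+2->C; (4,8):dx=-2,dy=+5->D
  (4,9):dx=+4,dy=-6->D; (4,10):dx=+3,dy=-9->D; (5,6):dx=-5,dy=-6->C; (5,7):dx=-6,dy=+7->D
  (5,8):dx=-13,dy=+10->D; (5,9):dx=-7,dy=-1->C; (5,10):dx=-8,dy=-4->C; (6,7):dx=-1,dy=+13->D
  (6,8):dx=-8,dy=+16->D; (6,9):dx=-2,dy=+5->D; (6,10):dx=-3,dy=+2->D; (7,8):dx=-7,dy=+3->D
  (7,9):dx=-1,dy=-8->C; (7,10):dx=-2,dy=-11->C; (8,9):dx=+6,dy=-11->D; (8,10):dx=+5,dy=-14->D
  (9,10):dx=-1,dy=-3->C
Step 2: C = 12, D = 33, total pairs = 45.
Step 3: tau = (C - D)/(n(n-1)/2) = (12 - 33)/45 = -0.466667.
Step 4: Exact two-sided p-value (enumerate n! = 3628800 permutations of y under H0): p = 0.072550.
Step 5: alpha = 0.1. reject H0.

tau_b = -0.4667 (C=12, D=33), p = 0.072550, reject H0.


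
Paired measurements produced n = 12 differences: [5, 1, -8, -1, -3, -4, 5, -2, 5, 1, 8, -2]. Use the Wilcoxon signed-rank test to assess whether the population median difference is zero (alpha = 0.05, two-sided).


Step 1: Drop any zero differences (none here) and take |d_i|.
|d| = [5, 1, 8, 1, 3, 4, 5, 2, 5, 1, 8, 2]
Step 2: Midrank |d_i| (ties get averaged ranks).
ranks: |5|->9, |1|->2, |8|->11.5, |1|->2, |3|->6, |4|->7, |5|->9, |2|->4.5, |5|->9, |1|->2, |8|->11.5, |2|->4.5
Step 3: Attach original signs; sum ranks with positive sign and with negative sign.
W+ = 9 + 2 + 9 + 9 + 2 + 11.5 = 42.5
W- = 11.5 + 2 + 6 + 7 + 4.5 + 4.5 = 35.5
(Check: W+ + W- = 78 should equal n(n+1)/2 = 78.)
Step 4: Test statistic W = min(W+, W-) = 35.5.
Step 5: Ties in |d|, so use the tie-corrected normal approximation.
        E[W] = n(n+1)/4 = 12*13/4 = 39.
        Tie groups: |d|=1 (t=3), |d|=2 (t=2), |d|=5 (t=3), |d|=8 (t=2); sum(t^3 - t) = 60.
        Var[W] = n(n+1)(2n+1)/24 - sum(t^3-t)/48 = 3900/24 - 60/48 = 161.25.
        z = (W - E[W]) / sqrt(Var[W]) = (35.5 - 39) / 12.6984 = -0.2756.
        Two-sided p = 2*Phi(z) = 0.782836.
Step 6: alpha = 0.05. fail to reject H0.

W+ = 42.5, W- = 35.5, W = min = 35.5, p = 0.782836, fail to reject H0.


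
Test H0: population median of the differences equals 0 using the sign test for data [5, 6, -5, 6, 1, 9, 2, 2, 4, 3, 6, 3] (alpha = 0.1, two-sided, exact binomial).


Step 1: Discard zero differences. Original n = 12; n_eff = number of nonzero differences = 12.
Nonzero differences (with sign): +5, +6, -5, +6, +1, +9, +2, +2, +4, +3, +6, +3
Step 2: Count signs: positive = 11, negative = 1.
Step 3: Under H0: P(positive) = 0.5, so the number of positives S ~ Bin(12, 0.5).
Step 4: Two-sided exact p-value = sum of Bin(12,0.5) probabilities at or below the observed probability = 0.006348.
Step 5: alpha = 0.1. reject H0.

n_eff = 12, pos = 11, neg = 1, p = 0.006348, reject H0.


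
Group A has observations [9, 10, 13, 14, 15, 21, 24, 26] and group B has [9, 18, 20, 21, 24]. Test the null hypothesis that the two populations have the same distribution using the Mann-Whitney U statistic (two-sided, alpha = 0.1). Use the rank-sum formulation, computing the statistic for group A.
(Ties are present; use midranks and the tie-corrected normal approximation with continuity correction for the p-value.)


Step 1: Combine and sort all 13 observations; assign midranks.
sorted (value, group): (9,X), (9,Y), (10,X), (13,X), (14,X), (15,X), (18,Y), (20,Y), (21,X), (21,Y), (24,X), (24,Y), (26,X)
ranks: 9->1.5, 9->1.5, 10->3, 13->4, 14->5, 15->6, 18->7, 20->8, 21->9.5, 21->9.5, 24->11.5, 24->11.5, 26->13
Step 2: Rank sum for X: R1 = 1.5 + 3 + 4 + 5 + 6 + 9.5 + 11.5 + 13 = 53.5.
Step 3: U_X = R1 - n1(n1+1)/2 = 53.5 - 8*9/2 = 53.5 - 36 = 17.5.
       U_Y = n1*n2 - U_X = 40 - 17.5 = 22.5.
Step 4: Ties are present, so use the tie-corrected normal approximation (with continuity correction) for the p-value.
Step 5: p-value = 0.768770; compare to alpha = 0.1. fail to reject H0.

U_X = 17.5, p = 0.768770, fail to reject H0 at alpha = 0.1.


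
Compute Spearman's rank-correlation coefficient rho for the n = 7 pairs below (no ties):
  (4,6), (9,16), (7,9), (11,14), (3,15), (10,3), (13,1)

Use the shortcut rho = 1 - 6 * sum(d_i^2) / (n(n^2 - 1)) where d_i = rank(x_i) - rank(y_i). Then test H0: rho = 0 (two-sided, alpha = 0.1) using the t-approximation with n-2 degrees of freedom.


Step 1: Rank x and y separately (midranks; no ties here).
rank(x): 4->2, 9->4, 7->3, 11->6, 3->1, 10->5, 13->7
rank(y): 6->3, 16->7, 9->4, 14->5, 15->6, 3->2, 1->1
Step 2: d_i = R_x(i) - R_y(i); compute d_i^2.
  (2-3)^2=1, (4-7)^2=9, (3-4)^2=1, (6-5)^2=1, (1-6)^2=25, (5-2)^2=9, (7-1)^2=36
sum(d^2) = 82.
Step 3: rho = 1 - 6*82 / (7*(7^2 - 1)) = 1 - 492/336 = -0.464286.
Step 4: Under H0, t = rho * sqrt((n-2)/(1-rho^2)) = -1.1722 ~ t(5).
Step 5: Two-sided p-value from the t-distribution with 5 df = 0.293934.
Step 6: alpha = 0.1. fail to reject H0.

rho = -0.4643, p = 0.293934, fail to reject H0 at alpha = 0.1.


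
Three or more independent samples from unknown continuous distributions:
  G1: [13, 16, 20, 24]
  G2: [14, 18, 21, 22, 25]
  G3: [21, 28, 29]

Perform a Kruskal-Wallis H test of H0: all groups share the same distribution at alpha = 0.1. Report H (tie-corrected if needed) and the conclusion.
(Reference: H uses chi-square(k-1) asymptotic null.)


Step 1: Combine all N = 12 observations and assign midranks.
sorted (value, group, rank): (13,G1,1), (14,G2,2), (16,G1,3), (18,G2,4), (20,G1,5), (21,G2,6.5), (21,G3,6.5), (22,G2,8), (24,G1,9), (25,G2,10), (28,G3,11), (29,G3,12)
Step 2: Sum ranks within each group.
R_1 = 18 (n_1 = 4)
R_2 = 30.5 (n_2 = 5)
R_3 = 29.5 (n_3 = 3)
Step 3: H = 12/(N(N+1)) * sum(R_i^2/n_i) - 3(N+1)
     = 12/(12*13) * (18^2/4 + 30.5^2/5 + 29.5^2/3) - 3*13
     = 0.076923 * 557.133 - 39
     = 3.856410.
Step 4: Ties present; correction factor C = 1 - 6/(12^3 - 12) = 0.996503. Corrected H = 3.856410 / 0.996503 = 3.869942.
Step 5: Under H0, H ~ chi^2(2); p-value = 0.144428.
Step 6: alpha = 0.1. fail to reject H0.

H = 3.8699, df = 2, p = 0.144428, fail to reject H0.


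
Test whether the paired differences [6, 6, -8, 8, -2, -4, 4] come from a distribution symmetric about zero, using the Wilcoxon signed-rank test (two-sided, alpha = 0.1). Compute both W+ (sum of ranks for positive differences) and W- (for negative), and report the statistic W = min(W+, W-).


Step 1: Drop any zero differences (none here) and take |d_i|.
|d| = [6, 6, 8, 8, 2, 4, 4]
Step 2: Midrank |d_i| (ties get averaged ranks).
ranks: |6|->4.5, |6|->4.5, |8|->6.5, |8|->6.5, |2|->1, |4|->2.5, |4|->2.5
Step 3: Attach original signs; sum ranks with positive sign and with negative sign.
W+ = 4.5 + 4.5 + 6.5 + 2.5 = 18
W- = 6.5 + 1 + 2.5 = 10
(Check: W+ + W- = 28 should equal n(n+1)/2 = 28.)
Step 4: Test statistic W = min(W+, W-) = 10.
Step 5: Ties in |d|, so use the tie-corrected normal approximation.
        E[W] = n(n+1)/4 = 7*8/4 = 14.
        Tie groups: |d|=4 (t=2), |d|=6 (t=2), |d|=8 (t=2); sum(t^3 - t) = 18.
        Var[W] = n(n+1)(2n+1)/24 - sum(t^3-t)/48 = 840/24 - 18/48 = 34.625.
        z = (W - E[W]) / sqrt(Var[W]) = (10 - 14) / 5.8843 = -0.6798.
        Two-sided p = 2*Phi(z) = 0.496647.
Step 6: alpha = 0.1. fail to reject H0.

W+ = 18, W- = 10, W = min = 10, p = 0.496647, fail to reject H0.


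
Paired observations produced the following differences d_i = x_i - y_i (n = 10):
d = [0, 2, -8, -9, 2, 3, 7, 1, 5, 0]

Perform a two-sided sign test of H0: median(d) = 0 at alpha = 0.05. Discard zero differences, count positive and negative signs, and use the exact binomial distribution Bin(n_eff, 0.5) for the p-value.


Step 1: Discard zero differences. Original n = 10; n_eff = number of nonzero differences = 8.
Nonzero differences (with sign): +2, -8, -9, +2, +3, +7, +1, +5
Step 2: Count signs: positive = 6, negative = 2.
Step 3: Under H0: P(positive) = 0.5, so the number of positives S ~ Bin(8, 0.5).
Step 4: Two-sided exact p-value = sum of Bin(8,0.5) probabilities at or below the observed probability = 0.289062.
Step 5: alpha = 0.05. fail to reject H0.

n_eff = 8, pos = 6, neg = 2, p = 0.289062, fail to reject H0.


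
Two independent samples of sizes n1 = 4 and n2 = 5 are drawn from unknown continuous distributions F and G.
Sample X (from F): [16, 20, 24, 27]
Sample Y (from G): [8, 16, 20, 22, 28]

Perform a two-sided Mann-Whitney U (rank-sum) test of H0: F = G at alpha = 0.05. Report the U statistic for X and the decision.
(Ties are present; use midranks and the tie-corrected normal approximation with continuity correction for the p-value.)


Step 1: Combine and sort all 9 observations; assign midranks.
sorted (value, group): (8,Y), (16,X), (16,Y), (20,X), (20,Y), (22,Y), (24,X), (27,X), (28,Y)
ranks: 8->1, 16->2.5, 16->2.5, 20->4.5, 20->4.5, 22->6, 24->7, 27->8, 28->9
Step 2: Rank sum for X: R1 = 2.5 + 4.5 + 7 + 8 = 22.
Step 3: U_X = R1 - n1(n1+1)/2 = 22 - 4*5/2 = 22 - 10 = 12.
       U_Y = n1*n2 - U_X = 20 - 12 = 8.
Step 4: Ties are present, so use the tie-corrected normal approximation (with continuity correction) for the p-value.
Step 5: p-value = 0.710992; compare to alpha = 0.05. fail to reject H0.

U_X = 12, p = 0.710992, fail to reject H0 at alpha = 0.05.


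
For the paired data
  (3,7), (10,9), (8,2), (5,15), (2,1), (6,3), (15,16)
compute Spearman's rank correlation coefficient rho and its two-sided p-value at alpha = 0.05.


Step 1: Rank x and y separately (midranks; no ties here).
rank(x): 3->2, 10->6, 8->5, 5->3, 2->1, 6->4, 15->7
rank(y): 7->4, 9->5, 2->2, 15->6, 1->1, 3->3, 16->7
Step 2: d_i = R_x(i) - R_y(i); compute d_i^2.
  (2-4)^2=4, (6-5)^2=1, (5-2)^2=9, (3-6)^2=9, (1-1)^2=0, (4-3)^2=1, (7-7)^2=0
sum(d^2) = 24.
Step 3: rho = 1 - 6*24 / (7*(7^2 - 1)) = 1 - 144/336 = 0.571429.
Step 4: Under H0, t = rho * sqrt((n-2)/(1-rho^2)) = 1.5570 ~ t(5).
Step 5: Two-sided p-value from the t-distribution with 5 df = 0.180202.
Step 6: alpha = 0.05. fail to reject H0.

rho = 0.5714, p = 0.180202, fail to reject H0 at alpha = 0.05.
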